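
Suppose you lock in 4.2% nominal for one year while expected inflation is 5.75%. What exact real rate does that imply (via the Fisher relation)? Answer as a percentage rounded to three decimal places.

1 + r = 1.04200 / 1.05750 = 0.985343
r = 0.985343 − 1 = -1.4657%, i.e. -1.466%.

-1.466%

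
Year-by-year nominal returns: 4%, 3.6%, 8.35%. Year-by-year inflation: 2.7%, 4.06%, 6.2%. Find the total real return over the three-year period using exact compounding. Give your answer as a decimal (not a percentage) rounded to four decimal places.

Nominal growth factor = 1.0400 × 1.0360 × 1.0835 = 1.167406
Price-level growth factor = 1.0270 × 1.0406 × 1.0620 = 1.134955
Real growth factor = 1.167406 / 1.134955 = 1.028592
Total real return = 1.028592 − 1 → 0.0286.

0.0286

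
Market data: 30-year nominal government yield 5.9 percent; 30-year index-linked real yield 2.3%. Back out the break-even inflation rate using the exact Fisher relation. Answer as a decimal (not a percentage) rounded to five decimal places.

(1 + π) = (1 + i)/(1 + r) = 1.05900 / 1.02300 = 1.035191
Break-even inflation = 1.035191 − 1 → 0.03519.

0.03519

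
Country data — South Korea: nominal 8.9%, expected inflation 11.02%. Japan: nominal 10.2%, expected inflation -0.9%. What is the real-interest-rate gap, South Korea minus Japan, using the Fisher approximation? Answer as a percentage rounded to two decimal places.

South Korea: 8.9% − 11.02% = -2.120%
Japan: 10.2% − (-0.9%) = 11.100%
Differential = -13.220% → -13.22%.

-13.22%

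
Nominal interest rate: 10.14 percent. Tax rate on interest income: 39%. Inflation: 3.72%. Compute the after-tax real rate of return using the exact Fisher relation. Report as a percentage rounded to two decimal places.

2.38%

After-tax nominal return = 10.14% × (1 − 0.39) = 6.1854%.
1 + r = 1.061854 / 1.03720 = 1.023770
After-tax real rate = 1.023770 − 1 → 2.38%.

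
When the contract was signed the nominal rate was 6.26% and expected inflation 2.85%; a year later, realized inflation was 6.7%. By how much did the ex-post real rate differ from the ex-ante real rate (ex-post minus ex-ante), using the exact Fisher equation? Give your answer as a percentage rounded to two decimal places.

-3.73%

Ex-ante: (1 + 0.0626)/(1 + 0.0285) − 1 = 3.3155%
Ex-post: (1 + 0.0626)/(1 + 0.0670) − 1 = -0.4124%
Difference (ex-post − ex-ante) = -3.7279% → -3.73%.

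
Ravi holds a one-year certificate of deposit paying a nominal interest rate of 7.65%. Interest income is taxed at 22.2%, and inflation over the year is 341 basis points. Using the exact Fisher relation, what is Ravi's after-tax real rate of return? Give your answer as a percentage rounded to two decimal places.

After-tax nominal return = 7.65% × (1 − 0.222) = 5.9517%.
1 + r = 1.059517 / 1.03410 = 1.024579
After-tax real rate = 1.024579 − 1 → 2.46%.

2.46%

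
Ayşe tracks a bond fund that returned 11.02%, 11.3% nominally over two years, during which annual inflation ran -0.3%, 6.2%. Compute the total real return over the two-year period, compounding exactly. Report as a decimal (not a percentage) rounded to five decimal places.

Nominal growth factor = 1.1102 × 1.1130 = 1.235653
Price-level growth factor = 0.9970 × 1.0620 = 1.058814
Real growth factor = 1.235653 / 1.058814 = 1.167016
Total real return = 1.167016 − 1 → 0.16702.

0.16702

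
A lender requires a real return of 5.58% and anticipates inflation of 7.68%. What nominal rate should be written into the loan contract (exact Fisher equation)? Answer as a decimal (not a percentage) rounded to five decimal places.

0.13689

(1 + i) = (1 + r)(1 + π) = 1.05580 × 1.07680 = 1.13688544
i = 1.13688544 − 1, so the required nominal rate is 0.13689.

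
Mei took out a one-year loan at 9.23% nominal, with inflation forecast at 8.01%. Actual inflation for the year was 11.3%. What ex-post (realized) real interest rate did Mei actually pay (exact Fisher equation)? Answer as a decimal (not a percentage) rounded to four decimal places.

-0.0186

Ex-post: (1 + 0.0923)/(1 + 0.1130) − 1 = -1.8598%
So the realized real rate is -0.0186.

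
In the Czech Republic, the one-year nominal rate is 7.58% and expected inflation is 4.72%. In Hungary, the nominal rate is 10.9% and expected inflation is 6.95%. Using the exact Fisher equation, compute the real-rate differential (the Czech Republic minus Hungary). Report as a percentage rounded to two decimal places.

-0.96%

The Czech Republic: (1 + 0.0758)/(1 + 0.0472) − 1 = 2.7311%
Hungary: (1 + 0.1090)/(1 + 0.0695) − 1 = 3.6933%
Differential = 2.7311% − 3.6933% = -0.9622% → -0.96%.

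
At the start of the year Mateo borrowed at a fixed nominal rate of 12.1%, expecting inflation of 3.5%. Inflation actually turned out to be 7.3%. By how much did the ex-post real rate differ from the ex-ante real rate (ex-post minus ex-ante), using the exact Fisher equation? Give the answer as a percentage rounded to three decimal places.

Ex-ante: (1 + 0.1210)/(1 + 0.0350) − 1 = 8.3092%
Ex-post: (1 + 0.1210)/(1 + 0.0730) − 1 = 4.4734%
Difference (ex-post − ex-ante) = -3.8357% → -3.836%.

-3.836%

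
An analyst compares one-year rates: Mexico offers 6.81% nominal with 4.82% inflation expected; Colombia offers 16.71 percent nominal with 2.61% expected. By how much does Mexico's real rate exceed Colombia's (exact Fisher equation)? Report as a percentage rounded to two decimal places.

-11.84%

Mexico: (1 + 0.0681)/(1 + 0.0482) − 1 = 1.8985%
Colombia: (1 + 0.1671)/(1 + 0.0261) − 1 = 13.7414%
Differential = 1.8985% − 13.7414% = -11.8429% → -11.84%.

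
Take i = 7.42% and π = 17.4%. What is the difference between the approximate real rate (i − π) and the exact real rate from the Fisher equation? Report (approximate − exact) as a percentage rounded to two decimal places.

-1.48%

Approximate: r ≈ 7.420% − 17.400% = -9.9800%
Exact: (1 + 0.0742)/(1 + 0.1740) − 1 = -8.5009%
Error = -9.9800% − (-8.5009%) = -1.4791% → -1.48%.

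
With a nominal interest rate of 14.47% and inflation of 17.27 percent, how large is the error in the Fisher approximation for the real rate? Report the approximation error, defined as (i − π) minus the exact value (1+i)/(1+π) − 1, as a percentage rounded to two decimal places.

-0.41%

Approximate: r ≈ 14.470% − 17.270% = -2.8000%
Exact: (1 + 0.1447)/(1 + 0.1727) − 1 = -2.3877%
Error = -2.8000% − (-2.3877%) = -0.4123% → -0.41%.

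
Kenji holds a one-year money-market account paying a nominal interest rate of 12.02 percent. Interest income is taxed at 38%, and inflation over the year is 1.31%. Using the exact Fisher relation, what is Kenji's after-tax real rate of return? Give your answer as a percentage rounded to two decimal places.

6.06%

After-tax nominal return = 12.02% × (1 − 0.38) = 7.4524%.
1 + r = 1.074524 / 1.01310 = 1.060630
After-tax real rate = 1.060630 − 1 → 6.06%.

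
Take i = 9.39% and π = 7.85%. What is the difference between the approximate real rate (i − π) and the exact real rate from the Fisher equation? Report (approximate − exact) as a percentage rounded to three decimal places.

0.112%

Approximate: r ≈ 9.390% − 7.850% = 1.5400%
Exact: (1 + 0.0939)/(1 + 0.0785) − 1 = 1.4279%
Error = 1.5400% − 1.4279% = 0.1121% → 0.112%.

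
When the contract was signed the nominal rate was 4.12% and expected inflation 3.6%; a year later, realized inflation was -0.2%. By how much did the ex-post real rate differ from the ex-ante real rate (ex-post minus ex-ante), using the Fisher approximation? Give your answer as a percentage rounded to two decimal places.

Ex-ante: 4.12% − 3.6% = 0.520%
Ex-post: 4.12% − (-0.2%) = 4.320%
Difference (ex-post − ex-ante) = 3.8000% → 3.80%.

3.80%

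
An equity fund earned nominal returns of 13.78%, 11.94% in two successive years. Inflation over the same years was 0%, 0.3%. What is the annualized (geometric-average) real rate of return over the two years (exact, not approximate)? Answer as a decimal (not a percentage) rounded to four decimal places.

Nominal growth factor = 1.1378 × 1.1194 = 1.27365332
Price-level growth factor = 1.0000 × 1.0030 = 1.00300000
Real growth factor = 1.27365332 / 1.00300000 = 1.26984379
Annualized real rate = 1.26984379^(1/2) − 1 = 12.6873% → 0.1269.

0.1269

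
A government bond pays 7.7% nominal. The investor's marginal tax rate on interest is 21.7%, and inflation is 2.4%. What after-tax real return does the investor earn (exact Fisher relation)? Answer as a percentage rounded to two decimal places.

After-tax nominal return = 7.7% × (1 − 0.217) = 6.0291%.
1 + r = 1.060291 / 1.02400 = 1.035440
After-tax real rate = 1.035440 − 1 → 3.54%.

3.54%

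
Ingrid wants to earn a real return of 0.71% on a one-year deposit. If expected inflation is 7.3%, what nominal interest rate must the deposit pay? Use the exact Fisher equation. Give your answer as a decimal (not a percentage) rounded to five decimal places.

0.08062

(1 + i) = (1 + r)(1 + π) = 1.00710 × 1.07300 = 1.0806183
i = 1.0806183 − 1, so the required nominal rate is 0.08062.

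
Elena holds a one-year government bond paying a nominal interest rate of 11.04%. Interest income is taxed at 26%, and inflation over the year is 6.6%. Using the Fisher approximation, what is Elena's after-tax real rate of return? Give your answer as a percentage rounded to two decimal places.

1.57%

After-tax nominal return = 11.04% × (1 − 0.26) = 8.1696%.
r ≈ 8.1696% − 6.6% → 1.57%.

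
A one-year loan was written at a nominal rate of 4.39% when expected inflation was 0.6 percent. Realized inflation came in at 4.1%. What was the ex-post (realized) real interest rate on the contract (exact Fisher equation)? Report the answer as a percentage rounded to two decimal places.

0.28%

Ex-post: (1 + 0.0439)/(1 + 0.0410) − 1 = 0.2786%
So the realized real rate is 0.28%.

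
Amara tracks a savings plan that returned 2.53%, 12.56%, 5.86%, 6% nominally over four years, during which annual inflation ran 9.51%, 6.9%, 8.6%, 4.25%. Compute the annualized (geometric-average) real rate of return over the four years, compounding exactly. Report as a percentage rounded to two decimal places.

Compound the nominal returns: 1.0253 × 1.1256 × 1.0586 × 1.0600 = 1.29500903.
Compound inflation: 1.0951 × 1.0690 × 1.0860 × 1.0425 = 1.32537072.
Deflate: 1.29500903 / 1.32537072 = 0.97709192.
Annualized real rate = 0.97709192^(1/4) − 1 = -0.5777% → -0.58%.

-0.58%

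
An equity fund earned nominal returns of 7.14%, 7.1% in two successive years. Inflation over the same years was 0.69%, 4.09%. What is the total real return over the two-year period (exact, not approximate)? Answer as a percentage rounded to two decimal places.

9.48%

Nominal growth factor = 1.0714 × 1.0710 = 1.147469
Price-level growth factor = 1.0069 × 1.0409 = 1.048082
Real growth factor = 1.147469 / 1.048082 = 1.094828
Total real return = 1.094828 − 1 → 9.48%.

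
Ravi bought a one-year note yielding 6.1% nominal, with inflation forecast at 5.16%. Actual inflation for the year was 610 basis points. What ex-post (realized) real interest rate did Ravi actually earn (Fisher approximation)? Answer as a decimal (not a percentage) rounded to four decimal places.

0.0000

Ex-post: 6.1% − 6.1% = 0.000%
So the realized real rate is 0.0000.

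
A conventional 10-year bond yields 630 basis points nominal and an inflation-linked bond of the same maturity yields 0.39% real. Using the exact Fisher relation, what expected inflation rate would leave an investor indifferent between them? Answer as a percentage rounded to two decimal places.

5.89%

(1 + π) = (1 + i)/(1 + r) = 1.06300 / 1.00390 = 1.058870
Break-even inflation = 1.058870 − 1 → 5.89%.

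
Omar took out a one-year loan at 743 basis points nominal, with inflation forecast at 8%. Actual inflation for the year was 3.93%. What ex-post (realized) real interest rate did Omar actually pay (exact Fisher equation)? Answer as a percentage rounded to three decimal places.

Ex-post: (1 + 0.0743)/(1 + 0.0393) − 1 = 3.3677%
So the realized real rate is 3.368%.

3.368%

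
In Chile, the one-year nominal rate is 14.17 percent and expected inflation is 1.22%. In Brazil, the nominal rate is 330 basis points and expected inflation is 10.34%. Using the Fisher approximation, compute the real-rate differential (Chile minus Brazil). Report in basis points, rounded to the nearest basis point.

Chile: 14.17% − 1.22% = 12.950%
Brazil: 3.3% − 10.34% = -7.040%
Differential = 19.990% → 1999 basis points.

1999 basis points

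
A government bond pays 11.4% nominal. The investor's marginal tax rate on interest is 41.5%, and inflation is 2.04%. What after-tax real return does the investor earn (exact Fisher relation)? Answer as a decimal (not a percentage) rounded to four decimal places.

After-tax nominal return = 11.4% × (1 − 0.415) = 6.6690%.
1 + r = 1.06669 / 1.02040 = 1.045365
After-tax real rate = 1.045365 − 1 → 0.0454.

0.0454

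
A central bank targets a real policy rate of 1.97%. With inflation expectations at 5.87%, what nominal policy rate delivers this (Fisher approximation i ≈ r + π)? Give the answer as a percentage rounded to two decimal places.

7.84%

i ≈ r + π = 1.97% + 5.87% = 7.84%.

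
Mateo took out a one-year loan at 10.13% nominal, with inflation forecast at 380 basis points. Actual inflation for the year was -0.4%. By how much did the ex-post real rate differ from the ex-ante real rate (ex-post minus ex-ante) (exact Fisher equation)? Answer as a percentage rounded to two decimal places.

4.47%

Ex-ante: (1 + 0.1013)/(1 + 0.0380) − 1 = 6.0983%
Ex-post: (1 + 0.1013)/(1 − 0.0040) − 1 = 10.5723%
Difference (ex-post − ex-ante) = 4.4740% → 4.47%.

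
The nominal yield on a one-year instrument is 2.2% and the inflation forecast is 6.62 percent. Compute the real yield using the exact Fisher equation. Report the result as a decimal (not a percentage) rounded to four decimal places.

1 + r = 1.02200 / 1.06620 = 0.958544
r = 0.958544 − 1 = -4.1456%, i.e. -0.0415.

-0.0415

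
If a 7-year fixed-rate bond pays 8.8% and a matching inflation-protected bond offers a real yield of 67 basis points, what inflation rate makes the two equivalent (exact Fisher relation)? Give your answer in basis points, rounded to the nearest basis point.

808 basis points

(1 + π) = (1 + i)/(1 + r) = 1.08800 / 1.00670 = 1.080759
Break-even inflation = 1.080759 − 1 → 808 basis points.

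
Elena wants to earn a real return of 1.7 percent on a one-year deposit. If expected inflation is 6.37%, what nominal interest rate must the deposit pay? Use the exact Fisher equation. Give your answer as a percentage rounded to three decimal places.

(1 + i) = (1 + r)(1 + π) = 1.01700 × 1.06370 = 1.0817829
i = 1.0817829 − 1, so the required nominal rate is 8.178%.

8.178%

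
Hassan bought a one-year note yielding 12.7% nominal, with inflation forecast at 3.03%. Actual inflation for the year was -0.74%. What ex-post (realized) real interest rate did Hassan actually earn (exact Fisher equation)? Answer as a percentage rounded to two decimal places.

Ex-post: (1 + 0.1270)/(1 − 0.0074) − 1 = 13.5402%
So the realized real rate is 13.54%.

13.54%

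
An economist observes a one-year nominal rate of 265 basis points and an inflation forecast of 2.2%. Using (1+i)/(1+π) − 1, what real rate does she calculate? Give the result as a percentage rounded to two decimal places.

1 + r = 1.02650 / 1.02200 = 1.004403
r = 1.004403 − 1 = 0.4403%, i.e. 0.44%.

0.44%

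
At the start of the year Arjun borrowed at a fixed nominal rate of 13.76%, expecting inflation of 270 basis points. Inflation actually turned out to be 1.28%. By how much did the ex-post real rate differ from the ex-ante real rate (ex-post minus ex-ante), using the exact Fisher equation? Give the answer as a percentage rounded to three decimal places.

Ex-ante: (1 + 0.1376)/(1 + 0.0270) − 1 = 10.7692%
Ex-post: (1 + 0.1376)/(1 + 0.0128) − 1 = 12.3223%
Difference (ex-post − ex-ante) = 1.5530% → 1.553%.

1.553%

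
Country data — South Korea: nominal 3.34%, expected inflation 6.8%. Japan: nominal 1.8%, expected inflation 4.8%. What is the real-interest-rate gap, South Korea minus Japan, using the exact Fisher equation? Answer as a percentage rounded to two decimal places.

South Korea: (1 + 0.0334)/(1 + 0.0680) − 1 = -3.2397%
Japan: (1 + 0.0180)/(1 + 0.0480) − 1 = -2.8626%
Differential = -3.2397% − (-2.8626%) = -0.3771% → -0.38%.

-0.38%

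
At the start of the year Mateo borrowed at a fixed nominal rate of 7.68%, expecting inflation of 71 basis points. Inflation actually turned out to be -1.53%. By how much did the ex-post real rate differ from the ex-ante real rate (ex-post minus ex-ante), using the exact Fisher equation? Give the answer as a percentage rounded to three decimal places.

2.432%

Ex-ante: (1 + 0.0768)/(1 + 0.0071) − 1 = 6.9209%
Ex-post: (1 + 0.0768)/(1 − 0.0153) − 1 = 9.3531%
Difference (ex-post − ex-ante) = 2.4322% → 2.432%.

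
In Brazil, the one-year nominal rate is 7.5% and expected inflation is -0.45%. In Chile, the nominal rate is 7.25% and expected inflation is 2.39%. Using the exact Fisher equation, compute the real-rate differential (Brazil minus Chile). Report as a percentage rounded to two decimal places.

3.24%

Brazil: (1 + 0.0750)/(1 − 0.0045) − 1 = 7.9859%
Chile: (1 + 0.0725)/(1 + 0.0239) − 1 = 4.7466%
Differential = 7.9859% − 4.7466% = 3.2394% → 3.24%.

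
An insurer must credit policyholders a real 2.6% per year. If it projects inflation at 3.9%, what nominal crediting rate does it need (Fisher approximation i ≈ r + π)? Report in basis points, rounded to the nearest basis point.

i ≈ r + π = 2.6% + 3.9% = 650 basis points.

650 basis points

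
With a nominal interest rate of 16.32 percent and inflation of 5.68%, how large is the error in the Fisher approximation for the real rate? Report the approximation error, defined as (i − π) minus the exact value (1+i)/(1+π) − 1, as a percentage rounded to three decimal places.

Approximate: r ≈ 16.320% − 5.680% = 10.6400%
Exact: (1 + 0.1632)/(1 + 0.0568) − 1 = 10.0681%
Error = 10.6400% − 10.0681% = 0.5719% → 0.572%.

0.572%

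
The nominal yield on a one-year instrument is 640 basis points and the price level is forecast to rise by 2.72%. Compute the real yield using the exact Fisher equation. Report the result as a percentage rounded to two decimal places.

By the Fisher identity, 1 + r = (1 + i)/(1 + π).
1 + r = 1.06400 / 1.02720 = 1.035826
r = 1.035826 − 1 = 3.5826%, i.e. 3.58%.

3.58%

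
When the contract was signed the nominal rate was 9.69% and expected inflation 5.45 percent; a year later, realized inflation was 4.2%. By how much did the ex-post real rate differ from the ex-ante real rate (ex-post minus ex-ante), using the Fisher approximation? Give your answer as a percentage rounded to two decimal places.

Ex-ante: 9.69% − 5.45% = 4.240%
Ex-post: 9.69% − 4.2% = 5.490%
Difference (ex-post − ex-ante) = 1.2500% → 1.25%.

1.25%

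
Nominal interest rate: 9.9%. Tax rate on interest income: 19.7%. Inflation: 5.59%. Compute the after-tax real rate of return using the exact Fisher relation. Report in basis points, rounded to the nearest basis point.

After-tax nominal return = 9.9% × (1 − 0.197) = 7.9497%.
1 + r = 1.079497 / 1.05590 = 1.022348
After-tax real rate = 1.022348 − 1 → 223 basis points.

223 basis points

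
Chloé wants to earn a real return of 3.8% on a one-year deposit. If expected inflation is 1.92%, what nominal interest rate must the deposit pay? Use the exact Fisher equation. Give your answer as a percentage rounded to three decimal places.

5.793%

(1 + i) = (1 + r)(1 + π) = 1.03800 × 1.01920 = 1.0579296
i = 1.0579296 − 1, so the required nominal rate is 5.793%.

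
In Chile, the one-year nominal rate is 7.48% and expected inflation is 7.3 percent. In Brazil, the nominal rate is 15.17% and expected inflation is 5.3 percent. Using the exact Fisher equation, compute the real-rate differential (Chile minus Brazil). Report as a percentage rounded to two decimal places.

Chile: (1 + 0.0748)/(1 + 0.0730) − 1 = 0.1678%
Brazil: (1 + 0.1517)/(1 + 0.0530) − 1 = 9.3732%
Differential = 0.1678% − 9.3732% = -9.2055% → -9.21%.

-9.21%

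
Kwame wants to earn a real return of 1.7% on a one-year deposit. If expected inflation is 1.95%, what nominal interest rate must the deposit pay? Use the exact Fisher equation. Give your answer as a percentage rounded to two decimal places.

(1 + i) = (1 + r)(1 + π) = 1.01700 × 1.01950 = 1.0368315
i = 1.0368315 − 1, so the required nominal rate is 3.68%.

3.68%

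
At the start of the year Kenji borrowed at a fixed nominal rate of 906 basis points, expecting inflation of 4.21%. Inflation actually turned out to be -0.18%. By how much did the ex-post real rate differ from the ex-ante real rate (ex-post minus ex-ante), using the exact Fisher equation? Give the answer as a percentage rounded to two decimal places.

Ex-ante: (1 + 0.0906)/(1 + 0.0421) − 1 = 4.6541%
Ex-post: (1 + 0.0906)/(1 − 0.0018) − 1 = 9.2567%
Difference (ex-post − ex-ante) = 4.6026% → 4.60%.

4.60%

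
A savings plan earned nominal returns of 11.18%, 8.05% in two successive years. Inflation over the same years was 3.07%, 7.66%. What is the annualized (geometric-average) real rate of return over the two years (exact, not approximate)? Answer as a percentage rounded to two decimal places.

4.05%

Compound the nominal returns: 1.1118 × 1.0805 = 1.20129990.
Compound inflation: 1.0307 × 1.0766 = 1.10965162.
Deflate: 1.20129990 / 1.10965162 = 1.08259194.
Annualized real rate = 1.08259194^(1/2) − 1 = 4.0477% → 4.05%.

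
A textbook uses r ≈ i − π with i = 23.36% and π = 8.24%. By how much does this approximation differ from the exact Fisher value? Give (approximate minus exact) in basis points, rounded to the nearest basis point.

115 basis points

Approximate: r ≈ 23.360% − 8.240% = 15.1200%
Exact: (1 + 0.2336)/(1 + 0.0824) − 1 = 13.9690%
Error = 15.1200% − 13.9690% = 1.1510% → 115 basis points.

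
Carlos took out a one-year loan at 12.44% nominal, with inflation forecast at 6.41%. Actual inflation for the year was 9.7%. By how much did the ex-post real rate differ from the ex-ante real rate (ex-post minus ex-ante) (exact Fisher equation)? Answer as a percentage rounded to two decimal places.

-3.17%

Ex-ante: (1 + 0.1244)/(1 + 0.0641) − 1 = 5.6668%
Ex-post: (1 + 0.1244)/(1 + 0.0970) − 1 = 2.4977%
Difference (ex-post − ex-ante) = -3.1690% → -3.17%.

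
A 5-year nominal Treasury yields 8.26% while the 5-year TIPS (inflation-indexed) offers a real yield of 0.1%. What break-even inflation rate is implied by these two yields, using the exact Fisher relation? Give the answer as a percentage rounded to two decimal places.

8.15%

(1 + π) = (1 + i)/(1 + r) = 1.08260 / 1.00100 = 1.081518
Break-even inflation = 1.081518 − 1 → 8.15%.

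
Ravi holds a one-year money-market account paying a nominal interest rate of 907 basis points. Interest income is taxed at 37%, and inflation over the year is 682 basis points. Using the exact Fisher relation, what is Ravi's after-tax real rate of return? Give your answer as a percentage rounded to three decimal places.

-1.035%

After-tax nominal return = 9.07% × (1 − 0.37) = 5.7141%.
1 + r = 1.057141 / 1.06820 = 0.989647
After-tax real rate = 0.989647 − 1 → -1.035%.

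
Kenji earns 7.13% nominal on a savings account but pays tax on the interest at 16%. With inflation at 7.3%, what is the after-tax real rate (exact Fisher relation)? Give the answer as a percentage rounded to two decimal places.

After-tax nominal return = 7.13% × (1 − 0.16) = 5.9892%.
1 + r = 1.059892 / 1.07300 = 0.987784
After-tax real rate = 0.987784 − 1 → -1.22%.

-1.22%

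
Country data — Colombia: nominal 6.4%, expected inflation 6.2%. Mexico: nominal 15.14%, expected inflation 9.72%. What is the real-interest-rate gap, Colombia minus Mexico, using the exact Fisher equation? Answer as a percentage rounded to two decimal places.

Colombia: (1 + 0.0640)/(1 + 0.0620) − 1 = 0.1883%
Mexico: (1 + 0.1514)/(1 + 0.0972) − 1 = 4.9398%
Differential = 0.1883% − 4.9398% = -4.7515% → -4.75%.

-4.75%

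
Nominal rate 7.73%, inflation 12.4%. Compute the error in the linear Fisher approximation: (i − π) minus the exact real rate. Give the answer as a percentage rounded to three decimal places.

-0.515%

Approximate: r ≈ 7.730% − 12.400% = -4.6700%
Exact: (1 + 0.0773)/(1 + 0.1240) − 1 = -4.1548%
Error = -4.6700% − (-4.1548%) = -0.5152% → -0.515%.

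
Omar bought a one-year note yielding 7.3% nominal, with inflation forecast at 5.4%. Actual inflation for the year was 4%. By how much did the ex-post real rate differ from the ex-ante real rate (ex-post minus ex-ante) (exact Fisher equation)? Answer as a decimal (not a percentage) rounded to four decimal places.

0.0137

Ex-ante: (1 + 0.0730)/(1 + 0.0540) − 1 = 1.8027%
Ex-post: (1 + 0.0730)/(1 + 0.0400) − 1 = 3.1731%
Difference (ex-post − ex-ante) = 1.3704% → 0.0137.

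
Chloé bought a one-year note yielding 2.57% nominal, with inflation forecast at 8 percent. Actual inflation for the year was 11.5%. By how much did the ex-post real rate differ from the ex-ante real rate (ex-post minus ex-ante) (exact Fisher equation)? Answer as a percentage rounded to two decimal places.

-2.98%

Ex-ante: (1 + 0.0257)/(1 + 0.0800) − 1 = -5.0278%
Ex-post: (1 + 0.0257)/(1 + 0.1150) − 1 = -8.0090%
Difference (ex-post − ex-ante) = -2.9812% → -2.98%.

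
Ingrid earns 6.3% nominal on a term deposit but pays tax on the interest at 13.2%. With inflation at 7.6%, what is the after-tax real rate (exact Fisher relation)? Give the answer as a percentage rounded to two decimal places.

After-tax nominal return = 6.3% × (1 − 0.132) = 5.4684%.
1 + r = 1.054684 / 1.07600 = 0.980190
After-tax real rate = 0.980190 − 1 → -1.98%.

-1.98%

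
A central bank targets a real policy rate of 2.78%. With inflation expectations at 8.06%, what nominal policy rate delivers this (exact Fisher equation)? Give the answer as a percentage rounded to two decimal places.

(1 + i) = (1 + r)(1 + π) = 1.02780 × 1.08060 = 1.11064068
i = 1.11064068 − 1, so the required nominal rate is 11.06%.

11.06%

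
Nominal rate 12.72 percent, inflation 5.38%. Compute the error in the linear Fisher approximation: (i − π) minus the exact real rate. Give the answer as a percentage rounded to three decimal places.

Approximate: r ≈ 12.720% − 5.380% = 7.3400%
Exact: (1 + 0.1272)/(1 + 0.0538) − 1 = 6.9653%
Error = 7.3400% − 6.9653% = 0.3747% → 0.375%.

0.375%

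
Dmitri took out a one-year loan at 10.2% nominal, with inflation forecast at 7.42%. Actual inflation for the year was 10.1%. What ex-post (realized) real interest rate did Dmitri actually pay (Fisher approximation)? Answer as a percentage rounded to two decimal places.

0.10%

Ex-post: 10.2% − 10.1% = 0.100%
So the realized real rate is 0.10%.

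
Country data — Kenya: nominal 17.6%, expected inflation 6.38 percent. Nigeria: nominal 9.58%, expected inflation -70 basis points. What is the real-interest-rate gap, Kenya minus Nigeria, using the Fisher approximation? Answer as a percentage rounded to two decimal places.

Kenya: 17.6% − 6.38% = 11.220%
Nigeria: 9.58% − (-0.7%) = 10.280%
Differential = 0.940% → 0.94%.

0.94%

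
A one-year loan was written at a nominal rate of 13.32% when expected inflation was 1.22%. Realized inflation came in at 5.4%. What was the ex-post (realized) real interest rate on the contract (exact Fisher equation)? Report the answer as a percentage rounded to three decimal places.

Ex-post: (1 + 0.1332)/(1 + 0.0540) − 1 = 7.5142%
So the realized real rate is 7.514%.

7.514%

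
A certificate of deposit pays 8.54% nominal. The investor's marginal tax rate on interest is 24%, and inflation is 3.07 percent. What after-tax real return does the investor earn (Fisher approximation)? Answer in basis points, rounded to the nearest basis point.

342 basis points

After-tax nominal return = 8.54% × (1 − 0.24) = 6.4904%.
r ≈ 6.4904% − 3.07% → 342 basis points.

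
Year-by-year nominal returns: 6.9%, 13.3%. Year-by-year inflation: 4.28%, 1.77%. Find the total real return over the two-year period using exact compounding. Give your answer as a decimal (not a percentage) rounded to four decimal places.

0.1413

Compound the nominal returns: 1.0690 × 1.1330 = 1.211177.
Compound inflation: 1.0428 × 1.0177 = 1.061258.
Deflate: 1.211177 / 1.061258 = 1.141266.
Total real return = 1.141266 − 1 → 0.1413.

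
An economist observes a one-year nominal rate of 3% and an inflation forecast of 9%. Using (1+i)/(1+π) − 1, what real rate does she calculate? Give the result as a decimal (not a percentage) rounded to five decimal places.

1 + r = 1.03000 / 1.09000 = 0.944954
r = 0.944954 − 1 = -5.5046%, i.e. -0.05505.

-0.05505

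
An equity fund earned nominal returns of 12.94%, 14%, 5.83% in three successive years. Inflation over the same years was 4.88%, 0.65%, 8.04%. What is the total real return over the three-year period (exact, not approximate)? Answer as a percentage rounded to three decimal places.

Compound the nominal returns: 1.1294 × 1.1400 × 1.0583 = 1.362578.
Compound inflation: 1.0488 × 1.0065 × 1.0804 = 1.140489.
Deflate: 1.362578 / 1.140489 = 1.194732.
Total real return = 1.194732 − 1 → 19.473%.

19.473%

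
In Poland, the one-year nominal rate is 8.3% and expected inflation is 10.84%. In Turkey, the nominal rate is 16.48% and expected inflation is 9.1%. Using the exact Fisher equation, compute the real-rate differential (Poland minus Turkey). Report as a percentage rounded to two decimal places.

-9.06%

Poland: (1 + 0.0830)/(1 + 0.1084) − 1 = -2.2916%
Turkey: (1 + 0.1648)/(1 + 0.0910) − 1 = 6.7644%
Differential = -2.2916% − 6.7644% = -9.0560% → -9.06%.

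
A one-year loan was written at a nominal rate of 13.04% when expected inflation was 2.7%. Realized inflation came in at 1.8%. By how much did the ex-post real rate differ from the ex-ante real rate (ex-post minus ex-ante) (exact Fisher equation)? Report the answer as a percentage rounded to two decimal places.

Ex-ante: (1 + 0.1304)/(1 + 0.0270) − 1 = 10.0682%
Ex-post: (1 + 0.1304)/(1 + 0.0180) − 1 = 11.0413%
Difference (ex-post − ex-ante) = 0.9731% → 0.97%.

0.97%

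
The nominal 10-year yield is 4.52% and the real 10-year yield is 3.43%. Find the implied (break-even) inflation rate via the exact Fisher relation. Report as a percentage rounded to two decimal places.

(1 + π) = (1 + i)/(1 + r) = 1.04520 / 1.03430 = 1.010539
Break-even inflation = 1.010539 − 1 → 1.05%.

1.05%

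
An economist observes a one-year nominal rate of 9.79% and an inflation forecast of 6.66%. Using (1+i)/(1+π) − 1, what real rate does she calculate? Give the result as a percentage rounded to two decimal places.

By the Fisher identity, 1 + r = (1 + i)/(1 + π).
1 + r = 1.09790 / 1.06660 = 1.029346
r = 1.029346 − 1 = 2.9346%, i.e. 2.93%.

2.93%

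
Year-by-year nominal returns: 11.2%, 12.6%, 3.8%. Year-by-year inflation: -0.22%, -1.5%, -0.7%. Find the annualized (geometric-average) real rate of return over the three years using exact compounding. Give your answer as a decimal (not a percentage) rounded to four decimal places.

Compound the nominal returns: 1.1120 × 1.1260 × 1.0380 = 1.29969226.
Compound inflation: 0.9978 × 0.9850 × 0.9930 = 0.97595317.
Deflate: 1.29969226 / 0.97595317 = 1.33171580.
Annualized real rate = 1.33171580^(1/3) − 1 = 10.0197% → 0.1002.

0.1002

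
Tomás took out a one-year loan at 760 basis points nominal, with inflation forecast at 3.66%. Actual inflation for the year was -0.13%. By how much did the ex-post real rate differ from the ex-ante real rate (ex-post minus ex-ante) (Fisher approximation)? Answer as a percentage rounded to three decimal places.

3.790%

Ex-ante: 7.6% − 3.66% = 3.940%
Ex-post: 7.6% − (-0.13%) = 7.730%
Difference (ex-post − ex-ante) = 3.7900% → 3.790%.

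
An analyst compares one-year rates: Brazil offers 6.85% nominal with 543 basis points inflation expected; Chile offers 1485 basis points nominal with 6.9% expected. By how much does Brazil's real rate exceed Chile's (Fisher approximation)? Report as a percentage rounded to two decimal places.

-6.53%

Brazil: 6.85% − 5.43% = 1.420%
Chile: 14.85% − 6.9% = 7.950%
Differential = -6.530% → -6.53%.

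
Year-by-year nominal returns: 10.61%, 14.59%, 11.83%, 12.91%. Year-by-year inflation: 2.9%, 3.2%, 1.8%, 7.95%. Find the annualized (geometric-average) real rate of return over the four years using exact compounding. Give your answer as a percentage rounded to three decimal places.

8.216%

Compound the nominal returns: 1.1061 × 1.1459 × 1.1183 × 1.1291 = 1.60041217.
Compound inflation: 1.0290 × 1.0320 × 1.0180 × 1.0795 = 1.16698560.
Deflate: 1.60041217 / 1.16698560 = 1.37140695.
Annualized real rate = 1.37140695^(1/4) − 1 = 8.2160% → 8.216%.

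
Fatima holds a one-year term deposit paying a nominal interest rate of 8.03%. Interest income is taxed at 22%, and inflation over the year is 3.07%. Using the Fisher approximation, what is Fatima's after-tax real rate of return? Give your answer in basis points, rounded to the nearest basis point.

319 basis points

After-tax nominal return = 8.03% × (1 − 0.22) = 6.2634%.
r ≈ 6.2634% − 3.07% → 319 basis points.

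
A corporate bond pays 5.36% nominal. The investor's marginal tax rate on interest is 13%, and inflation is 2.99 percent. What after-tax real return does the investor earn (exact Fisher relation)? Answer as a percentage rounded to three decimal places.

1.625%

After-tax nominal return = 5.36% × (1 − 0.13) = 4.6632%.
1 + r = 1.046632 / 1.02990 = 1.016246
After-tax real rate = 1.016246 − 1 → 1.625%.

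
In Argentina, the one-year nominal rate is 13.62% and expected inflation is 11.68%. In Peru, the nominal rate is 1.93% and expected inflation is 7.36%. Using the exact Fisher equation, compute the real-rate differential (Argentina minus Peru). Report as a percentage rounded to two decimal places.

Argentina: (1 + 0.1362)/(1 + 0.1168) − 1 = 1.7371%
Peru: (1 + 0.0193)/(1 + 0.0736) − 1 = -5.0577%
Differential = 1.7371% − (-5.0577%) = 6.7949% → 6.79%.

6.79%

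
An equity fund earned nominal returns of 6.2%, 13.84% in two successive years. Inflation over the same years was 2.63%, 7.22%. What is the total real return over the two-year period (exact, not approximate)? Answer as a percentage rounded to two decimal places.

9.87%

Compound the nominal returns: 1.0620 × 1.1384 = 1.208981.
Compound inflation: 1.0263 × 1.0722 = 1.100399.
Deflate: 1.208981 / 1.100399 = 1.098675.
Total real return = 1.098675 − 1 → 9.87%.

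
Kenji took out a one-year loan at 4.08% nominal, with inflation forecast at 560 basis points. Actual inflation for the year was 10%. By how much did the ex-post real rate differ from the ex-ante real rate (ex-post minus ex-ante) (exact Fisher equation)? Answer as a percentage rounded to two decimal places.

Ex-ante: (1 + 0.0408)/(1 + 0.0560) − 1 = -1.4394%
Ex-post: (1 + 0.0408)/(1 + 0.1000) − 1 = -5.3818%
Difference (ex-post − ex-ante) = -3.9424% → -3.94%.

-3.94%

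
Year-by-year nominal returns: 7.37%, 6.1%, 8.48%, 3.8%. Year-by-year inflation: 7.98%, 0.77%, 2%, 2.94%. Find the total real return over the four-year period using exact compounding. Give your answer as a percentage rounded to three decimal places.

Compound the nominal returns: 1.0737 × 1.0610 × 1.0848 × 1.0380 = 1.282760.
Compound inflation: 1.0798 × 1.0077 × 1.0200 × 1.0294 = 1.142507.
Deflate: 1.282760 / 1.142507 = 1.122759.
Total real return = 1.122759 − 1 → 12.276%.

12.276%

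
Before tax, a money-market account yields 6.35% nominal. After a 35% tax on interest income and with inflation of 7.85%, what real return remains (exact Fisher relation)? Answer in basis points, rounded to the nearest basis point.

After-tax nominal return = 6.35% × (1 − 0.35) = 4.1275%.
1 + r = 1.041275 / 1.07850 = 0.965484
After-tax real rate = 0.965484 − 1 → -345 basis points.

-345 basis points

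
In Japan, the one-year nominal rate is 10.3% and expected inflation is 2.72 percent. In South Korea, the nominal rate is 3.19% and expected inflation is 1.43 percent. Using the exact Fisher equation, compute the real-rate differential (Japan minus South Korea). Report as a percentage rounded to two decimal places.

5.64%

Japan: (1 + 0.1030)/(1 + 0.0272) − 1 = 7.3793%
South Korea: (1 + 0.0319)/(1 + 0.0143) − 1 = 1.7352%
Differential = 7.3793% − 1.7352% = 5.6441% → 5.64%.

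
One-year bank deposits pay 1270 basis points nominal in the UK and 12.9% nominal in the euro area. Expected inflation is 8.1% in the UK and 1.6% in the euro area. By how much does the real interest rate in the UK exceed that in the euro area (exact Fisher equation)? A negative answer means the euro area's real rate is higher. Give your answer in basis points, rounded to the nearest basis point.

The UK: (1 + 0.1270)/(1 + 0.0810) − 1 = 4.2553%
The euro area: (1 + 0.1290)/(1 + 0.0160) − 1 = 11.1220%
Differential = 4.2553% − 11.1220% = -6.8667% → -687 basis points.

-687 basis points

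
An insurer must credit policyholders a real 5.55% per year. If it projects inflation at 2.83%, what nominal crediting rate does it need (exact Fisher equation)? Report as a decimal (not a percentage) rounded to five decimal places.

(1 + i) = (1 + r)(1 + π) = 1.05550 × 1.02830 = 1.08537065
i = 1.08537065 − 1, so the required nominal rate is 0.08537.

0.08537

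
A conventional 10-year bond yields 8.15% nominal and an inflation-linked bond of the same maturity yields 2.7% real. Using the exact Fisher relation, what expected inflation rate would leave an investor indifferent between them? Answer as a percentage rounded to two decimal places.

5.31%

(1 + π) = (1 + i)/(1 + r) = 1.08150 / 1.02700 = 1.053067
Break-even inflation = 1.053067 − 1 → 5.31%.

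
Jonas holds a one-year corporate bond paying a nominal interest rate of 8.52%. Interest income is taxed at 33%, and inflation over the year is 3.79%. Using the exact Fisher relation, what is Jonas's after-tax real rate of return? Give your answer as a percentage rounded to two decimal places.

1.85%

After-tax nominal return = 8.52% × (1 − 0.33) = 5.7084%.
1 + r = 1.057084 / 1.03790 = 1.018483
After-tax real rate = 1.018483 − 1 → 1.85%.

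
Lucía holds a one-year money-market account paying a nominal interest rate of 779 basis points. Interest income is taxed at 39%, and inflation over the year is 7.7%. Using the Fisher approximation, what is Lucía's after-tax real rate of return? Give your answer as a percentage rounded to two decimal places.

After-tax nominal return = 7.79% × (1 − 0.39) = 4.7519%.
r ≈ 4.7519% − 7.7% → -2.95%.

-2.95%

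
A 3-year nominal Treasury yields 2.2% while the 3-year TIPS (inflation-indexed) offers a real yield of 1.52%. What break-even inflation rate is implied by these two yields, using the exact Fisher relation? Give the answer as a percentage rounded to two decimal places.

0.67%

(1 + π) = (1 + i)/(1 + r) = 1.02200 / 1.01520 = 1.006698
Break-even inflation = 1.006698 − 1 → 0.67%.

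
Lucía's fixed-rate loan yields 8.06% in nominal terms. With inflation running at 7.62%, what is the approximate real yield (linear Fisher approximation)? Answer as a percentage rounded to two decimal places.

r ≈ i − π = 8.06% − 7.62% = 0.44%.

0.44%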